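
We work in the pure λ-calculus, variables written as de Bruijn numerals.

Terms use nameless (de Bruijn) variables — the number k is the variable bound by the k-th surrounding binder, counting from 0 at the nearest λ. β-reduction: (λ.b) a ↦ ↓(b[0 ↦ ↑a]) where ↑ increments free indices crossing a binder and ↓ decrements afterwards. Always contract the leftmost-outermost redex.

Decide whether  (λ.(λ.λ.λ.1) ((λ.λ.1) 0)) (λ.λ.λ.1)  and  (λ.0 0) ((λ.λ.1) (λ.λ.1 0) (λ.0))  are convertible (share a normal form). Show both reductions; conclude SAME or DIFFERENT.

Term A:
  start: (λ.(λ.λ.λ.1) ((λ.λ.1) 0)) (λ.λ.λ.1)
  →1  (λ.λ.λ.1) ((λ.λ.1) (λ.λ.λ.1))
  →2  λ.λ.1

Term B:
  start: (λ.0 0) ((λ.λ.1) (λ.λ.1 0) (λ.0))
  →1  (λ.λ.1) (λ.λ.1 0) (λ.0) ((λ.λ.1) (λ.λ.1 0) (λ.0))
  →2  (λ.λ.λ.1 0) (λ.0) ((λ.λ.1) (λ.λ.1 0) (λ.0))
  →3  (λ.λ.1 0) ((λ.λ.1) (λ.λ.1 0) (λ.0))
  →4  λ.(λ.λ.1) (λ.λ.1 0) (λ.0) 0
  →5  λ.(λ.λ.λ.1 0) (λ.0) 0
  →6  λ.(λ.λ.1 0) 0
  →7  λ.λ.1 0

Answer: DIFFERENT — A ⇓ λ.λ.1, B ⇓ λ.λ.1 0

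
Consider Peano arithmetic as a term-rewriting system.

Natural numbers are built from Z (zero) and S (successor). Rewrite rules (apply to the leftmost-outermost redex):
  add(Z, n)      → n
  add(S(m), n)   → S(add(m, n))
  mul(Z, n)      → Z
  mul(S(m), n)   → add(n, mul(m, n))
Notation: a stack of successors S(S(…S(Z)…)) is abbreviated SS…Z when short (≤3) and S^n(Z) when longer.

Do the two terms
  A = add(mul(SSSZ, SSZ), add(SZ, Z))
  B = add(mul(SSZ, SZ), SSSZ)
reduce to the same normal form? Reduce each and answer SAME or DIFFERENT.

Term A:
  start: add(mul(SSSZ, SSZ), add(SZ, Z))
  step 1: add(add(SSZ, mul(SSZ, SSZ)), add(SZ, Z))
  step 2: add(S(add(SZ, mul(SSZ, SSZ))), add(SZ, Z))
  step 3: S(add(add(SZ, mul(SSZ, SSZ)), add(SZ, Z)))
  step 4: S(add(S(add(Z, mul(SSZ, SSZ))), add(SZ, Z)))
  step 5: S(S(add(add(Z, mul(SSZ, SSZ)), add(SZ, Z))))
  step 6: S(S(add(mul(SSZ, SSZ), add(SZ, Z))))
  step 7: S(S(add(add(SSZ, mul(SZ, SSZ)), add(SZ, Z))))
  step 8: S(S(add(S(add(SZ, mul(SZ, SSZ))), add(SZ, Z))))
  step 9: S(S(S(add(add(SZ, mul(SZ, SSZ)), add(SZ, Z)))))
  step 10: S(S(S(add(S(add(Z, mul(SZ, SSZ))), add(SZ, Z)))))
  step 11: S(S(S(S(add(add(Z, mul(SZ, SSZ)), add(SZ, Z))))))
  step 12: S(S(S(S(add(mul(SZ, SSZ), add(SZ, Z))))))
  step 13: S(S(S(S(add(add(SSZ, mul(Z, SSZ)), add(SZ, Z))))))
  step 14: S(S(S(S(add(S(add(SZ, mul(Z, SSZ))), add(SZ, Z))))))
  step 15: S(S(S(S(S(add(add(SZ, mul(Z, SSZ)), add(SZ, Z)))))))
  step 16: S(S(S(S(S(add(S(add(Z, mul(Z, SSZ))), add(SZ, Z)))))))
  step 17: S(S(S(S(S(S(add(add(Z, mul(Z, SSZ)), add(SZ, Z))))))))
  step 18: S(S(S(S(S(S(add(mul(Z, SSZ), add(SZ, Z))))))))
  step 19: S(S(S(S(S(S(add(Z, add(SZ, Z))))))))
  step 20: S(S(S(S(S(S(add(SZ, Z)))))))
  step 21: S(S(S(S(S(S(S(add(Z, Z))))))))
  step 22: S^7(Z)

Term B:
  start: add(mul(SSZ, SZ), SSSZ)
  step 1: add(add(SZ, mul(SZ, SZ)), SSSZ)
  step 2: add(S(add(Z, mul(SZ, SZ))), SSSZ)
  step 3: S(add(add(Z, mul(SZ, SZ)), SSSZ))
  step 4: S(add(mul(SZ, SZ), SSSZ))
  step 5: S(add(add(SZ, mul(Z, SZ)), SSSZ))
  step 6: S(add(S(add(Z, mul(Z, SZ))), SSSZ))
  step 7: S(S(add(add(Z, mul(Z, SZ)), SSSZ)))
  step 8: S(S(add(mul(Z, SZ), SSSZ)))
  step 9: S(S(add(Z, SSSZ)))
  step 10: S^5(Z)

Answer: DIFFERENT — A ⇓ S^7(Z), B ⇓ S^5(Z)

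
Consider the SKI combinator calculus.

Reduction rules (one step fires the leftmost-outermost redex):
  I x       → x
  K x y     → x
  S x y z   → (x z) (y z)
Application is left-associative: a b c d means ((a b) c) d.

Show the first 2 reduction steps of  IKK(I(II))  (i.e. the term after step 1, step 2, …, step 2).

Answer: after 2 steps: K

Reduction:
  start: IKK(I(II))
  step 1: KK(I(II))
  step 2: K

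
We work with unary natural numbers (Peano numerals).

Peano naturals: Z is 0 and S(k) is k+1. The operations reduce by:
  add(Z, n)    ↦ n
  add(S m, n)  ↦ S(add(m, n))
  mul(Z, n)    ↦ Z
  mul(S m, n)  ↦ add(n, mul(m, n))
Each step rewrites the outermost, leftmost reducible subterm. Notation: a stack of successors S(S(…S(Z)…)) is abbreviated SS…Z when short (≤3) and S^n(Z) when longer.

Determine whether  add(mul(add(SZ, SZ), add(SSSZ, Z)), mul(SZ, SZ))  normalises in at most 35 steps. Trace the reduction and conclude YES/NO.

  start: add(mul(add(SZ, SZ), add(SSSZ, Z)), mul(SZ, SZ))
  step 1: add(mul(S(add(Z, SZ)), add(SSSZ, Z)), mul(SZ, SZ))
  step 2: add(add(add(SSSZ, Z), mul(add(Z, SZ), add(SSSZ, Z))), mul(SZ, SZ))
  step 3: add(add(S(add(SSZ, Z)), mul(add(Z, SZ), add(SSSZ, Z))), mul(SZ, SZ))
  step 4: add(S(add(add(SSZ, Z), mul(add(Z, SZ), add(SSSZ, Z)))), mul(SZ, SZ))
  step 5: S(add(add(add(SSZ, Z), mul(add(Z, SZ), add(SSSZ, Z))), mul(SZ, SZ)))
  step 6: S(add(add(S(add(SZ, Z)), mul(add(Z, SZ), add(SSSZ, Z))), mul(SZ, SZ)))
  step 7: S(add(S(add(add(SZ, Z), mul(add(Z, SZ), add(SSSZ, Z)))), mul(SZ, SZ)))
  step 8: S(S(add(add(add(SZ, Z), mul(add(Z, SZ), add(SSSZ, Z))), mul(SZ, SZ))))
  step 9: S(S(add(add(S(add(Z, Z)), mul(add(Z, SZ), add(SSSZ, Z))), mul(SZ, SZ))))
  step 10: S(S(add(S(add(add(Z, Z), mul(add(Z, SZ), add(SSSZ, Z)))), mul(SZ, SZ))))
  step 11: S(S(S(add(add(add(Z, Z), mul(add(Z, SZ), add(SSSZ, Z))), mul(SZ, SZ)))))
  step 12: S(S(S(add(add(Z, mul(add(Z, SZ), add(SSSZ, Z))), mul(SZ, SZ)))))
  step 13: S(S(S(add(mul(add(Z, SZ), add(SSSZ, Z)), mul(SZ, SZ)))))
  step 14: S(S(S(add(mul(SZ, add(SSSZ, Z)), mul(SZ, SZ)))))
  step 15: S(S(S(add(add(add(SSSZ, Z), mul(Z, add(SSSZ, Z))), mul(SZ, SZ)))))
  step 16: S(S(S(add(add(S(add(SSZ, Z)), mul(Z, add(SSSZ, Z))), mul(SZ, SZ)))))
  step 17: S(S(S(add(S(add(add(SSZ, Z), mul(Z, add(SSSZ, Z)))), mul(SZ, SZ)))))
  step 18: S(S(S(S(add(add(add(SSZ, Z), mul(Z, add(SSSZ, Z))), mul(SZ, SZ))))))
  step 19: S(S(S(S(add(add(S(add(SZ, Z)), mul(Z, add(SSSZ, Z))), mul(SZ, SZ))))))
  step 20: S(S(S(S(add(S(add(add(SZ, Z), mul(Z, add(SSSZ, Z)))), mul(SZ, SZ))))))
  step 21: S(S(S(S(S(add(add(add(SZ, Z), mul(Z, add(SSSZ, Z))), mul(SZ, SZ)))))))
  step 22: S(S(S(S(S(add(add(S(add(Z, Z)), mul(Z, add(SSSZ, Z))), mul(SZ, SZ)))))))
  step 23: S(S(S(S(S(add(S(add(add(Z, Z), mul(Z, add(SSSZ, Z)))), mul(SZ, SZ)))))))
  step 24: S(S(S(S(S(S(add(add(add(Z, Z), mul(Z, add(SSSZ, Z))), mul(SZ, SZ))))))))
  step 25: S(S(S(S(S(S(add(add(Z, mul(Z, add(SSSZ, Z))), mul(SZ, SZ))))))))
  step 26: S(S(S(S(S(S(add(mul(Z, add(SSSZ, Z)), mul(SZ, SZ))))))))
  step 27: S(S(S(S(S(S(add(Z, mul(SZ, SZ))))))))
  step 28: S(S(S(S(S(S(mul(SZ, SZ)))))))
  step 29: S(S(S(S(S(S(add(SZ, mul(Z, SZ))))))))
  step 30: S(S(S(S(S(S(S(add(Z, mul(Z, SZ)))))))))
  step 31: S(S(S(S(S(S(S(mul(Z, SZ))))))))
  step 32: S^7(Z)

Answer: YES — reaches normal form S^7(Z) in 32 ≤ 35 steps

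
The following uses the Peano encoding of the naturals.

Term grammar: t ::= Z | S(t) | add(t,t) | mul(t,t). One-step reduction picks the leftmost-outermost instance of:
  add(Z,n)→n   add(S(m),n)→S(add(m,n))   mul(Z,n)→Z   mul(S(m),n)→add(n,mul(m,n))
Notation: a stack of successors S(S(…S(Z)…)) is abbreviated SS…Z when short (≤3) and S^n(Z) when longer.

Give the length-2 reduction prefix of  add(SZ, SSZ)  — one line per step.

  start: add(SZ, SSZ)
  step 1: S(add(Z, SSZ))
  step 2: SSSZ

Answer: after 2 steps: SSSZ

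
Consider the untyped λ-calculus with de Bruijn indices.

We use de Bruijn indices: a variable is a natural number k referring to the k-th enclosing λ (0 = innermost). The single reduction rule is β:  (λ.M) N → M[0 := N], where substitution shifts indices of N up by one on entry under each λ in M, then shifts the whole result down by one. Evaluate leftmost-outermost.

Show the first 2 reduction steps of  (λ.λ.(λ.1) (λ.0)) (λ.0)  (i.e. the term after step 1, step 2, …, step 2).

Answer: after 2 steps: λ.0

Derivation:
  start: (λ.λ.(λ.1) (λ.0)) (λ.0)
  step 1: λ.(λ.1) (λ.0)
  step 2: λ.0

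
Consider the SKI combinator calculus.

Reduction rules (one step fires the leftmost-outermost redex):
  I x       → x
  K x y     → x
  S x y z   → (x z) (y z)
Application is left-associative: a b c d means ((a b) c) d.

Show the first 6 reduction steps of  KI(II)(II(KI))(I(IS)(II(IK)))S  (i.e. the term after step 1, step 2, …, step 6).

Answer: after 6 steps: S

Reduction:
  start: KI(II)(II(KI))(I(IS)(II(IK)))S
  →1  I(II(KI))(I(IS)(II(IK)))S
  →2  II(KI)(I(IS)(II(IK)))S
  →3  I(KI)(I(IS)(II(IK)))S
  →4  KI(I(IS)(II(IK)))S
  →5  IS
  →6  S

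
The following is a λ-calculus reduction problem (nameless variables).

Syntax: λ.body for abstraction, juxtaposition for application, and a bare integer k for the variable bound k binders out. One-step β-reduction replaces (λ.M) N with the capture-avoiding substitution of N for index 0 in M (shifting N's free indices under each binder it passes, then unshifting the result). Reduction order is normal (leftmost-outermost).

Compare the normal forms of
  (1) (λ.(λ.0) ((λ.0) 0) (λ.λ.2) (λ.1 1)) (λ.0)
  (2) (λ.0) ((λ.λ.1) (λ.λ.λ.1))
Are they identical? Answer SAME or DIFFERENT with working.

Answer: DIFFERENT — A ⇓ λ.λ.0, B ⇓ λ.λ.λ.λ.1

Derivation:
Term A:
  start: (λ.(λ.0) ((λ.0) 0) (λ.λ.2) (λ.1 1)) (λ.0)
  step 1: (λ.0) ((λ.0) (λ.0)) (λ.λ.λ.0) (λ.(λ.0) (λ.0))
  step 2: (λ.0) (λ.0) (λ.λ.λ.0) (λ.(λ.0) (λ.0))
  step 3: (λ.0) (λ.λ.λ.0) (λ.(λ.0) (λ.0))
  step 4: (λ.λ.λ.0) (λ.(λ.0) (λ.0))
  step 5: λ.λ.0

Term B:
  start: (λ.0) ((λ.λ.1) (λ.λ.λ.1))
  step 1: (λ.λ.1) (λ.λ.λ.1)
  step 2: λ.λ.λ.λ.1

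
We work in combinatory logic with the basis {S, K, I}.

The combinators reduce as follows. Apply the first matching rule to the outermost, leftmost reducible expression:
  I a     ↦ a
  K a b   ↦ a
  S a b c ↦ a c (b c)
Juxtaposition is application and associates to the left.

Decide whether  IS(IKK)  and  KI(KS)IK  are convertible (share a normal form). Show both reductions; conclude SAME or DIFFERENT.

Term A:
  start: IS(IKK)
  [1] S(IKK)
  [2] S(KK)

Term B:
  start: KI(KS)IK
  [1] IIK
  [2] IK
  [3] K

Answer: DIFFERENT — A ⇓ S(KK), B ⇓ K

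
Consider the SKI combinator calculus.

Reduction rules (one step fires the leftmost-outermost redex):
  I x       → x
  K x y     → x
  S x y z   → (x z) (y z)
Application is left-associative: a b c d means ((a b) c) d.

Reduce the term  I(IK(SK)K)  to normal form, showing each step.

Answer: normal form = SK  (in 3 steps)

Reduction:
  start: I(IK(SK)K)
  →1  IK(SK)K
  →2  K(SK)K
  →3  SK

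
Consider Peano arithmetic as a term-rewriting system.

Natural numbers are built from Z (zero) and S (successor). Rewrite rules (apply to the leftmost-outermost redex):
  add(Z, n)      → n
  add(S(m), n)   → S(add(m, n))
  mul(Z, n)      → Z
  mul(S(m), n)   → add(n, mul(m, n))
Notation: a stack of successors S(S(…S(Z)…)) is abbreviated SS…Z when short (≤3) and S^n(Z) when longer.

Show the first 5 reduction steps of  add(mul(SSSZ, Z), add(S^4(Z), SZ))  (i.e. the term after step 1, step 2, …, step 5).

Answer: after 5 steps: add(add(Z, mul(Z, Z)), add(S^4(Z), SZ))

Reduction:
  start: add(mul(SSSZ, Z), add(S^4(Z), SZ))
  →1  add(add(Z, mul(SSZ, Z)), add(S^4(Z), SZ))
  →2  add(mul(SSZ, Z), add(S^4(Z), SZ))
  →3  add(add(Z, mul(SZ, Z)), add(S^4(Z), SZ))
  →4  add(mul(SZ, Z), add(S^4(Z), SZ))
  →5  add(add(Z, mul(Z, Z)), add(S^4(Z), SZ))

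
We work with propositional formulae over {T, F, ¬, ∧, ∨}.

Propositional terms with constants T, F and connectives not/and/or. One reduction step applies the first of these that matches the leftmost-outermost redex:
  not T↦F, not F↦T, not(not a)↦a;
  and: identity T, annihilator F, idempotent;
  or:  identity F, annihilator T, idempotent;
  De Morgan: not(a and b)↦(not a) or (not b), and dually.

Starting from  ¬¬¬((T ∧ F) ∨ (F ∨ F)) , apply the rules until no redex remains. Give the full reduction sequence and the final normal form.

Answer: normal form = T  (in 10 steps)

Reduction:
  start: ¬¬¬((T ∧ F) ∨ (F ∨ F))
  [1] ¬((T ∧ F) ∨ (F ∨ F))
  [2] ¬(T ∧ F) ∧ ¬(F ∨ F)
  [3] (¬T ∨ ¬F) ∧ ¬(F ∨ F)
  [4] (F ∨ ¬F) ∧ ¬(F ∨ F)
  [5] ¬F ∧ ¬(F ∨ F)
  [6] T ∧ ¬(F ∨ F)
  [7] ¬(F ∨ F)
  [8] ¬F ∧ ¬F
  [9] ¬F
  [10] T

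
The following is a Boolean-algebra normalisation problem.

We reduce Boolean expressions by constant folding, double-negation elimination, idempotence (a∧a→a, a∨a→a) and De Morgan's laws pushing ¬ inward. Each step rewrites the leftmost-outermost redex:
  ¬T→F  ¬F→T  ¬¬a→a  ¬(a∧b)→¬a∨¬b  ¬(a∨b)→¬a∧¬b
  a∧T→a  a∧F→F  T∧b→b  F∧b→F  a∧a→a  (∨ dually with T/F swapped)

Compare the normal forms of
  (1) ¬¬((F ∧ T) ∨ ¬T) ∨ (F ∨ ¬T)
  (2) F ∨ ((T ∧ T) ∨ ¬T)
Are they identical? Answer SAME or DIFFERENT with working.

Term A:
  start: ¬¬((F ∧ T) ∨ ¬T) ∨ (F ∨ ¬T)
  step 1: ((F ∧ T) ∨ ¬T) ∨ (F ∨ ¬T)
  step 2: (F ∨ ¬T) ∨ (F ∨ ¬T)
  step 3: F ∨ ¬T
  step 4: ¬T
  step 5: F

Term B:
  start: F ∨ ((T ∧ T) ∨ ¬T)
  step 1: (T ∧ T) ∨ ¬T
  step 2: T ∨ ¬T
  step 3: T

Answer: DIFFERENT — A ⇓ F, B ⇓ T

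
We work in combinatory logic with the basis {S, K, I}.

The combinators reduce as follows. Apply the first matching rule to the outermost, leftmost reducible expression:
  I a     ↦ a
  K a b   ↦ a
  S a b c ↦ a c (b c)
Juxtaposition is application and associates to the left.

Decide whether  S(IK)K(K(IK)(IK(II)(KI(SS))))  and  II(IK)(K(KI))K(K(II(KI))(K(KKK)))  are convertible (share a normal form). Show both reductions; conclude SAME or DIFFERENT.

Term A:
  start: S(IK)K(K(IK)(IK(II)(KI(SS))))
  step 1: IK(K(IK)(IK(II)(KI(SS))))(K(K(IK)(IK(II)(KI(SS)))))
  step 2: K(K(IK)(IK(II)(KI(SS))))(K(K(IK)(IK(II)(KI(SS)))))
  step 3: K(IK)(IK(II)(KI(SS)))
  step 4: IK
  step 5: K

Term B:
  start: II(IK)(K(KI))K(K(II(KI))(K(KKK)))
  step 1: I(IK)(K(KI))K(K(II(KI))(K(KKK)))
  step 2: IK(K(KI))K(K(II(KI))(K(KKK)))
  step 3: K(K(KI))K(K(II(KI))(K(KKK)))
  step 4: K(KI)(K(II(KI))(K(KKK)))
  step 5: KI

Answer: DIFFERENT — A ⇓ K, B ⇓ KI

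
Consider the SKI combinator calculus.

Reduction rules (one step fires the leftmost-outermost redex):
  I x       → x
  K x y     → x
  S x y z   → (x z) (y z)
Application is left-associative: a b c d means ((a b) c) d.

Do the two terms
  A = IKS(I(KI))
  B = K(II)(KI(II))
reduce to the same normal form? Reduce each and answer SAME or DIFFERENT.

Answer: DIFFERENT — A ⇓ S, B ⇓ I

Reduction:
Term A:
  start: IKS(I(KI))
  [1] KS(I(KI))
  [2] S

Term B:
  start: K(II)(KI(II))
  [1] II
  [2] I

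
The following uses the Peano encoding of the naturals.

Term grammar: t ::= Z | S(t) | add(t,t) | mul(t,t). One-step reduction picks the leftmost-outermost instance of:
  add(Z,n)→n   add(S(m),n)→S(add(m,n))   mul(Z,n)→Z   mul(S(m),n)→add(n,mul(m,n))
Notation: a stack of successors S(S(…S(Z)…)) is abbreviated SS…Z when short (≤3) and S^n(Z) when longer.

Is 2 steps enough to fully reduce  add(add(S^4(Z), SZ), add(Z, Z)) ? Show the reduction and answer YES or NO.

  start: add(add(S^4(Z), SZ), add(Z, Z))
  →1  add(S(add(SSSZ, SZ)), add(Z, Z))
  →2  S(add(add(SSSZ, SZ), add(Z, Z)))

Answer: NO — after 2 steps the term is S(add(add(SSSZ, SZ), add(Z, Z))), not yet normal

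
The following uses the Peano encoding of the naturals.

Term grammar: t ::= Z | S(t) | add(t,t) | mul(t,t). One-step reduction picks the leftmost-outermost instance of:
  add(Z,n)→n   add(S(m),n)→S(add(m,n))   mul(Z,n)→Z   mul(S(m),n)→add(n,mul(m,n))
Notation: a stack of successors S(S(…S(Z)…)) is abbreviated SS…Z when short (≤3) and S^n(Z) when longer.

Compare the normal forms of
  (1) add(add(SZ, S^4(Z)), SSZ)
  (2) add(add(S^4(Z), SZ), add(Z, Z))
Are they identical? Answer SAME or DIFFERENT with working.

Term A:
  start: add(add(SZ, S^4(Z)), SSZ)
  [1] add(S(add(Z, S^4(Z))), SSZ)
  [2] S(add(add(Z, S^4(Z)), SSZ))
  [3] S(add(S^4(Z), SSZ))
  [4] S(S(add(SSSZ, SSZ)))
  [5] S(S(S(add(SSZ, SSZ))))
  [6] S(S(S(S(add(SZ, SSZ)))))
  [7] S(S(S(S(S(add(Z, SSZ))))))
  [8] S^7(Z)

Term B:
  start: add(add(S^4(Z), SZ), add(Z, Z))
  [1] add(S(add(SSSZ, SZ)), add(Z, Z))
  [2] S(add(add(SSSZ, SZ), add(Z, Z)))
  [3] S(add(S(add(SSZ, SZ)), add(Z, Z)))
  [4] S(S(add(add(SSZ, SZ), add(Z, Z))))
  [5] S(S(add(S(add(SZ, SZ)), add(Z, Z))))
  [6] S(S(S(add(add(SZ, SZ), add(Z, Z)))))
  [7] S(S(S(add(S(add(Z, SZ)), add(Z, Z)))))
  [8] S(S(S(S(add(add(Z, SZ), add(Z, Z))))))
  [9] S(S(S(S(add(SZ, add(Z, Z))))))
  [10] S(S(S(S(S(add(Z, add(Z, Z)))))))
  [11] S(S(S(S(S(add(Z, Z))))))
  [12] S^5(Z)

Answer: DIFFERENT — A ⇓ S^7(Z), B ⇓ S^5(Z)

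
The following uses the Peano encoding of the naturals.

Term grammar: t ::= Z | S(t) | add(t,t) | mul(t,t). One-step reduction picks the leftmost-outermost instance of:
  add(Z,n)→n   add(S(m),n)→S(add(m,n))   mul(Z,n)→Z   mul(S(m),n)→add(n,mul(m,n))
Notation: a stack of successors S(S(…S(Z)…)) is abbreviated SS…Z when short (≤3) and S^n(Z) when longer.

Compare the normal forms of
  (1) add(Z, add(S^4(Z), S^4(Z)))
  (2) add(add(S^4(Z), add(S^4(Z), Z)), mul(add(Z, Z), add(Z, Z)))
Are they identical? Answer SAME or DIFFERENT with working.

Answer: SAME — A ⇓ S^8(Z), B ⇓ S^8(Z)

Reduction:
Term A:
  start: add(Z, add(S^4(Z), S^4(Z)))
  [1] add(S^4(Z), S^4(Z))
  [2] S(add(SSSZ, S^4(Z)))
  [3] S(S(add(SSZ, S^4(Z))))
  [4] S(S(S(add(SZ, S^4(Z)))))
  [5] S(S(S(S(add(Z, S^4(Z))))))
  [6] S^8(Z)

Term B:
  start: add(add(S^4(Z), add(S^4(Z), Z)), mul(add(Z, Z), add(Z, Z)))
  [1] add(S(add(SSSZ, add(S^4(Z), Z))), mul(add(Z, Z), add(Z, Z)))
  [2] S(add(add(SSSZ, add(S^4(Z), Z)), mul(add(Z, Z), add(Z, Z))))
  [3] S(add(S(add(SSZ, add(S^4(Z), Z))), mul(add(Z, Z), add(Z, Z))))
  [4] S(S(add(add(SSZ, add(S^4(Z), Z)), mul(add(Z, Z), add(Z, Z)))))
  [5] S(S(add(S(add(SZ, add(S^4(Z), Z))), mul(add(Z, Z), add(Z, Z)))))
  [6] S(S(S(add(add(SZ, add(S^4(Z), Z)), mul(add(Z, Z), add(Z, Z))))))
  [7] S(S(S(add(S(add(Z, add(S^4(Z), Z))), mul(add(Z, Z), add(Z, Z))))))
  [8] S(S(S(S(add(add(Z, add(S^4(Z), Z)), mul(add(Z, Z), add(Z, Z)))))))
  [9] S(S(S(S(add(add(S^4(Z), Z), mul(add(Z, Z), add(Z, Z)))))))
  [10] S(S(S(S(add(S(add(SSSZ, Z)), mul(add(Z, Z), add(Z, Z)))))))
  [11] S(S(S(S(S(add(add(SSSZ, Z), mul(add(Z, Z), add(Z, Z))))))))
  [12] S(S(S(S(S(add(S(add(SSZ, Z)), mul(add(Z, Z), add(Z, Z))))))))
  [13] S(S(S(S(S(S(add(add(SSZ, Z), mul(add(Z, Z), add(Z, Z)))))))))
  [14] S(S(S(S(S(S(add(S(add(SZ, Z)), mul(add(Z, Z), add(Z, Z)))))))))
  [15] S(S(S(S(S(S(S(add(add(SZ, Z), mul(add(Z, Z), add(Z, Z))))))))))
  [16] S(S(S(S(S(S(S(add(S(add(Z, Z)), mul(add(Z, Z), add(Z, Z))))))))))
  [17] S(S(S(S(S(S(S(S(add(add(Z, Z), mul(add(Z, Z), add(Z, Z)))))))))))
  [18] S(S(S(S(S(S(S(S(add(Z, mul(add(Z, Z), add(Z, Z)))))))))))
  [19] S(S(S(S(S(S(S(S(mul(add(Z, Z), add(Z, Z))))))))))
  [20] S(S(S(S(S(S(S(S(mul(Z, add(Z, Z))))))))))
  [21] S^8(Z)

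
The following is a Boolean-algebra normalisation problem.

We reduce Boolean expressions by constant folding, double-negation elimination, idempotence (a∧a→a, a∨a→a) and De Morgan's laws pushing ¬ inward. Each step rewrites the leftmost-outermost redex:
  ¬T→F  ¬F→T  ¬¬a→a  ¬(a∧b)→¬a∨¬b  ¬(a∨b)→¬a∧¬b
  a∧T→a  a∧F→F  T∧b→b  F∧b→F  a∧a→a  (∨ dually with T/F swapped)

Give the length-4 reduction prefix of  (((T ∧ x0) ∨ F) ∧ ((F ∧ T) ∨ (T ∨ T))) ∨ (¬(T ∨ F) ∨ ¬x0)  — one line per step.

  start: (((T ∧ x0) ∨ F) ∧ ((F ∧ T) ∨ (T ∨ T))) ∨ (¬(T ∨ F) ∨ ¬x0)
  step 1: ((T ∧ x0) ∧ ((F ∧ T) ∨ (T ∨ T))) ∨ (¬(T ∨ F) ∨ ¬x0)
  step 2: (x0 ∧ ((F ∧ T) ∨ (T ∨ T))) ∨ (¬(T ∨ F) ∨ ¬x0)
  step 3: (x0 ∧ (F ∨ (T ∨ T))) ∨ (¬(T ∨ F) ∨ ¬x0)
  step 4: (x0 ∧ (T ∨ T)) ∨ (¬(T ∨ F) ∨ ¬x0)

Answer: after 4 steps: (x0 ∧ (T ∨ T)) ∨ (¬(T ∨ F) ∨ ¬x0)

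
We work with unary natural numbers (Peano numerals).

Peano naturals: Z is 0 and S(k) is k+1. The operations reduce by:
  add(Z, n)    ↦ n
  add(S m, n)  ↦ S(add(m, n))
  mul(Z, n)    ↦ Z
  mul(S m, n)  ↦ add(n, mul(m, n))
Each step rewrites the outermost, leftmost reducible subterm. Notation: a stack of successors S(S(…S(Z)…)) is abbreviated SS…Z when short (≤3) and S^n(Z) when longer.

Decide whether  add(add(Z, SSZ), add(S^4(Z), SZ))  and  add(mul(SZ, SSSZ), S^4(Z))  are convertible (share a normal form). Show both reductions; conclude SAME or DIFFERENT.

Term A:
  start: add(add(Z, SSZ), add(S^4(Z), SZ))
  step 1: add(SSZ, add(S^4(Z), SZ))
  step 2: S(add(SZ, add(S^4(Z), SZ)))
  step 3: S(S(add(Z, add(S^4(Z), SZ))))
  step 4: S(S(add(S^4(Z), SZ)))
  step 5: S(S(S(add(SSSZ, SZ))))
  step 6: S(S(S(S(add(SSZ, SZ)))))
  step 7: S(S(S(S(S(add(SZ, SZ))))))
  step 8: S(S(S(S(S(S(add(Z, SZ)))))))
  step 9: S^7(Z)

Term B:
  start: add(mul(SZ, SSSZ), S^4(Z))
  step 1: add(add(SSSZ, mul(Z, SSSZ)), S^4(Z))
  step 2: add(S(add(SSZ, mul(Z, SSSZ))), S^4(Z))
  step 3: S(add(add(SSZ, mul(Z, SSSZ)), S^4(Z)))
  step 4: S(add(S(add(SZ, mul(Z, SSSZ))), S^4(Z)))
  step 5: S(S(add(add(SZ, mul(Z, SSSZ)), S^4(Z))))
  step 6: S(S(add(S(add(Z, mul(Z, SSSZ))), S^4(Z))))
  step 7: S(S(S(add(add(Z, mul(Z, SSSZ)), S^4(Z)))))
  step 8: S(S(S(add(mul(Z, SSSZ), S^4(Z)))))
  step 9: S(S(S(add(Z, S^4(Z)))))
  step 10: S^7(Z)

Answer: SAME — A ⇓ S^7(Z), B ⇓ S^7(Z)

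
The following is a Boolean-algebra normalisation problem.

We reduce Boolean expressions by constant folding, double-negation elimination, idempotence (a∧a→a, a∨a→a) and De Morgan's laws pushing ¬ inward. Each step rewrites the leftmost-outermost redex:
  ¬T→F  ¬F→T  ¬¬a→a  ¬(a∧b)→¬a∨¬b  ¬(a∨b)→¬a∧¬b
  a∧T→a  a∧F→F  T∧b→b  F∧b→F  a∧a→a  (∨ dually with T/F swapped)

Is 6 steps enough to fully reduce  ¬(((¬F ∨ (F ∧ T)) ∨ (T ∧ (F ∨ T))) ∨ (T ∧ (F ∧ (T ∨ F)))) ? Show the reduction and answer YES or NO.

  start: ¬(((¬F ∨ (F ∧ T)) ∨ (T ∧ (F ∨ T))) ∨ (T ∧ (F ∧ (T ∨ F))))
  step 1: ¬((¬F ∨ (F ∧ T)) ∨ (T ∧ (F ∨ T))) ∧ ¬(T ∧ (F ∧ (T ∨ F)))
  step 2: (¬(¬F ∨ (F ∧ T)) ∧ ¬(T ∧ (F ∨ T))) ∧ ¬(T ∧ (F ∧ (T ∨ F)))
  step 3: ((¬¬F ∧ ¬(F ∧ T)) ∧ ¬(T ∧ (F ∨ T))) ∧ ¬(T ∧ (F ∧ (T ∨ F)))
  step 4: ((F ∧ ¬(F ∧ T)) ∧ ¬(T ∧ (F ∨ T))) ∧ ¬(T ∧ (F ∧ (T ∨ F)))
  step 5: (F ∧ ¬(T ∧ (F ∨ T))) ∧ ¬(T ∧ (F ∧ (T ∨ F)))
  step 6: F ∧ ¬(T ∧ (F ∧ (T ∨ F)))

Answer: NO — after 6 steps the term is F ∧ ¬(T ∧ (F ∧ (T ∨ F))), not yet normal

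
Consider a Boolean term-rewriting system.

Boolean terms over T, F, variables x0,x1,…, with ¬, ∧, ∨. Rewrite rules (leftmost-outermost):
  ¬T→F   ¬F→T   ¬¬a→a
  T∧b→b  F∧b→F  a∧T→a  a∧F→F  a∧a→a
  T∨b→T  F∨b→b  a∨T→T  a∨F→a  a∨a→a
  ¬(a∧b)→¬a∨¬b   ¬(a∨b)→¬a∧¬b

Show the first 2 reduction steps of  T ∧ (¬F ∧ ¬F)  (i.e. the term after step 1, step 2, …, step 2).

  start: T ∧ (¬F ∧ ¬F)
  step 1: ¬F ∧ ¬F
  step 2: ¬F

Answer: after 2 steps: ¬F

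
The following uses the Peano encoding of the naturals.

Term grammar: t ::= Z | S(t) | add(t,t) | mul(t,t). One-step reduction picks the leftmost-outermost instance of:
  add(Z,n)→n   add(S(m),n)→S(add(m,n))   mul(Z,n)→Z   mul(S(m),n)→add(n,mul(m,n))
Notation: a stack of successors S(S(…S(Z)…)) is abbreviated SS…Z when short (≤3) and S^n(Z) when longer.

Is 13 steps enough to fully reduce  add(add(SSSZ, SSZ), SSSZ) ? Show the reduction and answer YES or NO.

  start: add(add(SSSZ, SSZ), SSSZ)
  →1  add(S(add(SSZ, SSZ)), SSSZ)
  →2  S(add(add(SSZ, SSZ), SSSZ))
  →3  S(add(S(add(SZ, SSZ)), SSSZ))
  →4  S(S(add(add(SZ, SSZ), SSSZ)))
  →5  S(S(add(S(add(Z, SSZ)), SSSZ)))
  →6  S(S(S(add(add(Z, SSZ), SSSZ))))
  →7  S(S(S(add(SSZ, SSSZ))))
  →8  S(S(S(S(add(SZ, SSSZ)))))
  →9  S(S(S(S(S(add(Z, SSSZ))))))
  →10  S^8(Z)

Answer: YES — reaches normal form S^8(Z) in 10 ≤ 13 steps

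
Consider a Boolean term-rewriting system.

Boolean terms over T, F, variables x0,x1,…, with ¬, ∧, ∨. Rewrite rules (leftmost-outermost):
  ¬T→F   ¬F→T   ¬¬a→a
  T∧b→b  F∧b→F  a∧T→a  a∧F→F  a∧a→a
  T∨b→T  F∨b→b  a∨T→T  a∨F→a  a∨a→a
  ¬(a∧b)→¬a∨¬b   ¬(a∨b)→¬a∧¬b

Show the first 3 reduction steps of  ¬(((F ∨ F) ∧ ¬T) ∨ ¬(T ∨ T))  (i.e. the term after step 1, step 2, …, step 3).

Answer: after 3 steps: ((¬F ∧ ¬F) ∨ ¬¬T) ∧ ¬¬(T ∨ T)

Working:
  start: ¬(((F ∨ F) ∧ ¬T) ∨ ¬(T ∨ T))
  →1  ¬((F ∨ F) ∧ ¬T) ∧ ¬¬(T ∨ T)
  →2  (¬(F ∨ F) ∨ ¬¬T) ∧ ¬¬(T ∨ T)
  →3  ((¬F ∧ ¬F) ∨ ¬¬T) ∧ ¬¬(T ∨ T)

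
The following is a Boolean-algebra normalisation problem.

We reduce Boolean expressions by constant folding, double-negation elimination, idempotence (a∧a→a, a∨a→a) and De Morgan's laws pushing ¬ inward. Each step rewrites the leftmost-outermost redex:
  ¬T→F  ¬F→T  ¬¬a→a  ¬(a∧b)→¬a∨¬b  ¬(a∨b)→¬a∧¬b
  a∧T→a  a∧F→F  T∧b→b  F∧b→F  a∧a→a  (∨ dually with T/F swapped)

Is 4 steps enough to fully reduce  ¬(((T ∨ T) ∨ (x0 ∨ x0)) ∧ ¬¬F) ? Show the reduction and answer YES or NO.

Answer: NO — after 4 steps the term is (¬T ∧ ¬(x0 ∨ x0)) ∨ ¬¬¬F, not yet normal

Derivation:
  start: ¬(((T ∨ T) ∨ (x0 ∨ x0)) ∧ ¬¬F)
  step 1: ¬((T ∨ T) ∨ (x0 ∨ x0)) ∨ ¬¬¬F
  step 2: (¬(T ∨ T) ∧ ¬(x0 ∨ x0)) ∨ ¬¬¬F
  step 3: ((¬T ∧ ¬T) ∧ ¬(x0 ∨ x0)) ∨ ¬¬¬F
  step 4: (¬T ∧ ¬(x0 ∨ x0)) ∨ ¬¬¬F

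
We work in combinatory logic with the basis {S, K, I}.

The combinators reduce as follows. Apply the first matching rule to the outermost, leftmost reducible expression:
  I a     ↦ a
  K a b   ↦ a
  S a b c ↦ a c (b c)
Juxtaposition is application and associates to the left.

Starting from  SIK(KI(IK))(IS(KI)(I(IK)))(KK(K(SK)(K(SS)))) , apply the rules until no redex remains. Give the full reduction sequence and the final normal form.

  start: SIK(KI(IK))(IS(KI)(I(IK)))(KK(K(SK)(K(SS))))
  →1  I(KI(IK))(K(KI(IK)))(IS(KI)(I(IK)))(KK(K(SK)(K(SS))))
  →2  KI(IK)(K(KI(IK)))(IS(KI)(I(IK)))(KK(K(SK)(K(SS))))
  →3  I(K(KI(IK)))(IS(KI)(I(IK)))(KK(K(SK)(K(SS))))
  →4  K(KI(IK))(IS(KI)(I(IK)))(KK(K(SK)(K(SS))))
  →5  KI(IK)(KK(K(SK)(K(SS))))
  →6  I(KK(K(SK)(K(SS))))
  →7  KK(K(SK)(K(SS)))
  →8  K

Answer: normal form = K  (in 8 steps)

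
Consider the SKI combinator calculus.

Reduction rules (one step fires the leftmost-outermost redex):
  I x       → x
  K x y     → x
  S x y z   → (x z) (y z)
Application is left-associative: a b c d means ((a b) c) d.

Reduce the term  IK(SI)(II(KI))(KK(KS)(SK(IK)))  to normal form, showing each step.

  start: IK(SI)(II(KI))(KK(KS)(SK(IK)))
  step 1: K(SI)(II(KI))(KK(KS)(SK(IK)))
  step 2: SI(KK(KS)(SK(IK)))
  step 3: SI(K(SK(IK)))
  step 4: SI(K(SKK))

Answer: normal form = SI(K(SKK))  (in 4 steps)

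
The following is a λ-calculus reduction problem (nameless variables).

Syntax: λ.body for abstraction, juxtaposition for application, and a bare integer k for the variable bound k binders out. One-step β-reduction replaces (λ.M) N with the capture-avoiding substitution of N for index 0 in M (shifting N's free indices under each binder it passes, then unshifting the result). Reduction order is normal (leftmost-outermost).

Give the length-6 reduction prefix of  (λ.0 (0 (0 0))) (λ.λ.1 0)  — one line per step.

  start: (λ.0 (0 (0 0))) (λ.λ.1 0)
  step 1: (λ.λ.1 0) ((λ.λ.1 0) ((λ.λ.1 0) (λ.λ.1 0)))
  step 2: λ.(λ.λ.1 0) ((λ.λ.1 0) (λ.λ.1 0)) 0
  step 3: λ.(λ.(λ.λ.1 0) (λ.λ.1 0) 0) 0
  step 4: λ.(λ.λ.1 0) (λ.λ.1 0) 0
  step 5: λ.(λ.(λ.λ.1 0) 0) 0
  step 6: λ.(λ.λ.1 0) 0

Answer: after 6 steps: λ.(λ.λ.1 0) 0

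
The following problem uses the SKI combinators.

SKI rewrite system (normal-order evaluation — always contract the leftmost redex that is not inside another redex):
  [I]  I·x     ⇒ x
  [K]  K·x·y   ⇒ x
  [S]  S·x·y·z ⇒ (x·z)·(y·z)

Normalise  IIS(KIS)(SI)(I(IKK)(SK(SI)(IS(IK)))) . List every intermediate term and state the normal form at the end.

Answer: normal form = K(SIK)  (in 11 steps)

Reduction:
  start: IIS(KIS)(SI)(I(IKK)(SK(SI)(IS(IK))))
  [1] IS(KIS)(SI)(I(IKK)(SK(SI)(IS(IK))))
  [2] S(KIS)(SI)(I(IKK)(SK(SI)(IS(IK))))
  [3] KIS(I(IKK)(SK(SI)(IS(IK))))(SI(I(IKK)(SK(SI)(IS(IK)))))
  [4] I(I(IKK)(SK(SI)(IS(IK))))(SI(I(IKK)(SK(SI)(IS(IK)))))
  [5] I(IKK)(SK(SI)(IS(IK)))(SI(I(IKK)(SK(SI)(IS(IK)))))
  [6] IKK(SK(SI)(IS(IK)))(SI(I(IKK)(SK(SI)(IS(IK)))))
  [7] KK(SK(SI)(IS(IK)))(SI(I(IKK)(SK(SI)(IS(IK)))))
  [8] K(SI(I(IKK)(SK(SI)(IS(IK)))))
  [9] K(SI(IKK(SK(SI)(IS(IK)))))
  [10] K(SI(KK(SK(SI)(IS(IK)))))
  [11] K(SIK)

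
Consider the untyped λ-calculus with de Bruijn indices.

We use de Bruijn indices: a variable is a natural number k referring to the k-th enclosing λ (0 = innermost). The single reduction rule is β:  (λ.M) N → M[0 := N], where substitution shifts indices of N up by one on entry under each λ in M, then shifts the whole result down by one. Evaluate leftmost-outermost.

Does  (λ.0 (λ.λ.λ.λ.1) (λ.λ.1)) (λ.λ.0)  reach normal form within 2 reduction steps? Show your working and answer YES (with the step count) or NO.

  start: (λ.0 (λ.λ.λ.λ.1) (λ.λ.1)) (λ.λ.0)
  →1  (λ.λ.0) (λ.λ.λ.λ.1) (λ.λ.1)
  →2  (λ.0) (λ.λ.1)

Answer: NO — after 2 steps the term is (λ.0) (λ.λ.1), not yet normal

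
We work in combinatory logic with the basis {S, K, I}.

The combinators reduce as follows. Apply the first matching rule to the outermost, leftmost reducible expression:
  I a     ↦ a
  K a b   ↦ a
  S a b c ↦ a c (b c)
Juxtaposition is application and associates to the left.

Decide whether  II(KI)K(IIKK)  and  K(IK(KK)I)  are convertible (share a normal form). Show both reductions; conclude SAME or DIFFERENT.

Term A:
  start: II(KI)K(IIKK)
  step 1: I(KI)K(IIKK)
  step 2: KIK(IIKK)
  step 3: I(IIKK)
  step 4: IIKK
  step 5: IKK
  step 6: KK

Term B:
  start: K(IK(KK)I)
  step 1: K(K(KK)I)
  step 2: K(KK)

Answer: DIFFERENT — A ⇓ KK, B ⇓ K(KK)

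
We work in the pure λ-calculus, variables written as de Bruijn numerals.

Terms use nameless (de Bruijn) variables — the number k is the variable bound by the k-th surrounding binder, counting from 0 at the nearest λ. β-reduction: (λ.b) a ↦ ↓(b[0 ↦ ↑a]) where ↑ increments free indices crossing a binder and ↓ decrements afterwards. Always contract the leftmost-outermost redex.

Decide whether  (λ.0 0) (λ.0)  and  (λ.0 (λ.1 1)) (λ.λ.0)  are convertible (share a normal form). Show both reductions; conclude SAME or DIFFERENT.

Answer: SAME — A ⇓ λ.0, B ⇓ λ.0

Reduction:
Term A:
  start: (λ.0 0) (λ.0)
  [1] (λ.0) (λ.0)
  [2] λ.0

Term B:
  start: (λ.0 (λ.1 1)) (λ.λ.0)
  [1] (λ.λ.0) (λ.(λ.λ.0) (λ.λ.0))
  [2] λ.0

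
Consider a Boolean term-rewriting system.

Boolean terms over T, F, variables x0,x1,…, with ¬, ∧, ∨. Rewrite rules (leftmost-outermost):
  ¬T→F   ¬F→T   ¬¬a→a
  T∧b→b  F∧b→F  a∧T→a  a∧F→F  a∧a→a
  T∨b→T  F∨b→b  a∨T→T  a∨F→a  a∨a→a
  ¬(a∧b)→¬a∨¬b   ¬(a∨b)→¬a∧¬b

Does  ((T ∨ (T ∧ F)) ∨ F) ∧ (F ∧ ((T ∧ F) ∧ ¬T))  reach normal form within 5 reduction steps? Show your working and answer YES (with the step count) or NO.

  start: ((T ∨ (T ∧ F)) ∨ F) ∧ (F ∧ ((T ∧ F) ∧ ¬T))
  →1  (T ∨ (T ∧ F)) ∧ (F ∧ ((T ∧ F) ∧ ¬T))
  →2  T ∧ (F ∧ ((T ∧ F) ∧ ¬T))
  →3  F ∧ ((T ∧ F) ∧ ¬T)
  →4  F

Answer: YES — reaches normal form F in 4 ≤ 5 steps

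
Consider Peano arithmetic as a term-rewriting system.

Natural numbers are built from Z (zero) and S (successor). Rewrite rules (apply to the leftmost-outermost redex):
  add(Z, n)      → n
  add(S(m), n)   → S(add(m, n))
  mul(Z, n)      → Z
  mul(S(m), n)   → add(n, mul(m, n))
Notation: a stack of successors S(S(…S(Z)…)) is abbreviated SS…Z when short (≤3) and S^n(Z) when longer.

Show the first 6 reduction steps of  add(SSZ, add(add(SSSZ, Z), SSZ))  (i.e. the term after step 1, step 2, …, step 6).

  start: add(SSZ, add(add(SSSZ, Z), SSZ))
  →1  S(add(SZ, add(add(SSSZ, Z), SSZ)))
  →2  S(S(add(Z, add(add(SSSZ, Z), SSZ))))
  →3  S(S(add(add(SSSZ, Z), SSZ)))
  →4  S(S(add(S(add(SSZ, Z)), SSZ)))
  →5  S(S(S(add(add(SSZ, Z), SSZ))))
  →6  S(S(S(add(S(add(SZ, Z)), SSZ))))

Answer: after 6 steps: S(S(S(add(S(add(SZ, Z)), SSZ))))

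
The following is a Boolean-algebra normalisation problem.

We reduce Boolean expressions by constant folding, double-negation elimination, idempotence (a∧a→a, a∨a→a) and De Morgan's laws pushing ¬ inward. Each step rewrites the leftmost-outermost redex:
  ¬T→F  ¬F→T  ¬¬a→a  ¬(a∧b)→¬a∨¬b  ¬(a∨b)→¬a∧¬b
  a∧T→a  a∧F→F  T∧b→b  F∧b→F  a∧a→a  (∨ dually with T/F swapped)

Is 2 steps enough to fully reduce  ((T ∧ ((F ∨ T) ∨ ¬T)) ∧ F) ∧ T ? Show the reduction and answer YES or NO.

  start: ((T ∧ ((F ∨ T) ∨ ¬T)) ∧ F) ∧ T
  step 1: (T ∧ ((F ∨ T) ∨ ¬T)) ∧ F
  step 2: F

Answer: YES — reaches normal form F in 2 ≤ 2 steps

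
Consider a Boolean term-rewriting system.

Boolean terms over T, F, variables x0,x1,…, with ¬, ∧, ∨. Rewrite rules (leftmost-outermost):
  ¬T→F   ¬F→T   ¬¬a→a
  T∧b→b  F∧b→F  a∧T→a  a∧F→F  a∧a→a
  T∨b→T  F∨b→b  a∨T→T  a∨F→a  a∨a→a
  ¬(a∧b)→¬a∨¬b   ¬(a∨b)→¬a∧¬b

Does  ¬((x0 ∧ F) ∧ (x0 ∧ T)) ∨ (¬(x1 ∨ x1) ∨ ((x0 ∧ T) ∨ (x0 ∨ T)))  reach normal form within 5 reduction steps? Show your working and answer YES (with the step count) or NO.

  start: ¬((x0 ∧ F) ∧ (x0 ∧ T)) ∨ (¬(x1 ∨ x1) ∨ ((x0 ∧ T) ∨ (x0 ∨ T)))
  [1] (¬(x0 ∧ F) ∨ ¬(x0 ∧ T)) ∨ (¬(x1 ∨ x1) ∨ ((x0 ∧ T) ∨ (x0 ∨ T)))
  [2] ((¬x0 ∨ ¬F) ∨ ¬(x0 ∧ T)) ∨ (¬(x1 ∨ x1) ∨ ((x0 ∧ T) ∨ (x0 ∨ T)))
  [3] ((¬x0 ∨ T) ∨ ¬(x0 ∧ T)) ∨ (¬(x1 ∨ x1) ∨ ((x0 ∧ T) ∨ (x0 ∨ T)))
  [4] (T ∨ ¬(x0 ∧ T)) ∨ (¬(x1 ∨ x1) ∨ ((x0 ∧ T) ∨ (x0 ∨ T)))
  [5] T ∨ (¬(x1 ∨ x1) ∨ ((x0 ∧ T) ∨ (x0 ∨ T)))

Answer: NO — after 5 steps the term is T ∨ (¬(x1 ∨ x1) ∨ ((x0 ∧ T) ∨ (x0 ∨ T))), not yet normal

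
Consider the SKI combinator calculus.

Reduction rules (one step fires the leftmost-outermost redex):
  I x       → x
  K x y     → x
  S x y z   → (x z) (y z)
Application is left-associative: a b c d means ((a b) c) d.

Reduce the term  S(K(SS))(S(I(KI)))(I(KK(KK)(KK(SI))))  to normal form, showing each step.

  start: S(K(SS))(S(I(KI)))(I(KK(KK)(KK(SI))))
  →1  K(SS)(I(KK(KK)(KK(SI))))(S(I(KI))(I(KK(KK)(KK(SI)))))
  →2  SS(S(I(KI))(I(KK(KK)(KK(SI)))))
  →3  SS(S(KI)(I(KK(KK)(KK(SI)))))
  →4  SS(S(KI)(KK(KK)(KK(SI))))
  →5  SS(S(KI)(K(KK(SI))))
  →6  SS(S(KI)(KK))

Answer: normal form = SS(S(KI)(KK))  (in 6 steps)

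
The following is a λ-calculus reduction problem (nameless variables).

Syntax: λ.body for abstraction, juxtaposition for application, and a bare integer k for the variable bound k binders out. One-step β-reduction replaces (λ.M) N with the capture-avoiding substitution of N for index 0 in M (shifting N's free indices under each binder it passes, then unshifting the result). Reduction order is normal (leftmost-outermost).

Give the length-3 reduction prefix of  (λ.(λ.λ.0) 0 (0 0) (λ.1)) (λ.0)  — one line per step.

  start: (λ.(λ.λ.0) 0 (0 0) (λ.1)) (λ.0)
  step 1: (λ.λ.0) (λ.0) ((λ.0) (λ.0)) (λ.λ.0)
  step 2: (λ.0) ((λ.0) (λ.0)) (λ.λ.0)
  step 3: (λ.0) (λ.0) (λ.λ.0)

Answer: after 3 steps: (λ.0) (λ.0) (λ.λ.0)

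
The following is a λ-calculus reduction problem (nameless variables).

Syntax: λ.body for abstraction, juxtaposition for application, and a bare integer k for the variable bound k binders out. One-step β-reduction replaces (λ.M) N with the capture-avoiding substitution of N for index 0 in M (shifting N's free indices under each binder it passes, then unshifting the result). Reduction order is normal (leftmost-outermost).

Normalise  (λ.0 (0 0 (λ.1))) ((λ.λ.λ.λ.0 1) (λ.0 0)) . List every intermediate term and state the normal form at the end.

Answer: normal form = λ.λ.0 1  (in 3 steps)

Reduction:
  start: (λ.0 (0 0 (λ.1))) ((λ.λ.λ.λ.0 1) (λ.0 0))
  →1  (λ.λ.λ.λ.0 1) (λ.0 0) ((λ.λ.λ.λ.0 1) (λ.0 0) ((λ.λ.λ.λ.0 1) (λ.0 0)) (λ.(λ.λ.λ.λ.0 1) (λ.0 0)))
  →2  (λ.λ.λ.0 1) ((λ.λ.λ.λ.0 1) (λ.0 0) ((λ.λ.λ.λ.0 1) (λ.0 0)) (λ.(λ.λ.λ.λ.0 1) (λ.0 0)))
  →3  λ.λ.0 1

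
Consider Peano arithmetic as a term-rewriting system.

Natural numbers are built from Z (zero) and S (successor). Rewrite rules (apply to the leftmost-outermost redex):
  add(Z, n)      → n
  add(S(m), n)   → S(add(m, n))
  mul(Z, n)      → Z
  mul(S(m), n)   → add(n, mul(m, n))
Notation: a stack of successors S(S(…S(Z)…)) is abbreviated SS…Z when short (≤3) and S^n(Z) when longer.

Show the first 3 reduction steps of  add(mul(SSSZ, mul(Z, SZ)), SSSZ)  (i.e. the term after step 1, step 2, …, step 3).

  start: add(mul(SSSZ, mul(Z, SZ)), SSSZ)
  step 1: add(add(mul(Z, SZ), mul(SSZ, mul(Z, SZ))), SSSZ)
  step 2: add(add(Z, mul(SSZ, mul(Z, SZ))), SSSZ)
  step 3: add(mul(SSZ, mul(Z, SZ)), SSSZ)

Answer: after 3 steps: add(mul(SSZ, mul(Z, SZ)), SSSZ)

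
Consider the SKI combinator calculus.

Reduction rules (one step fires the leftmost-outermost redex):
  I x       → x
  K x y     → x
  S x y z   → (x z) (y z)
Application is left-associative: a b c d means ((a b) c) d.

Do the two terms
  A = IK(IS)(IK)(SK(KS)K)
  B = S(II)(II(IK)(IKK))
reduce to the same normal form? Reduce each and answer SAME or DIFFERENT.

Term A:
  start: IK(IS)(IK)(SK(KS)K)
  step 1: K(IS)(IK)(SK(KS)K)
  step 2: IS(SK(KS)K)
  step 3: S(SK(KS)K)
  step 4: S(KK(KSK))
  step 5: SK

Term B:
  start: S(II)(II(IK)(IKK))
  step 1: SI(II(IK)(IKK))
  step 2: SI(I(IK)(IKK))
  step 3: SI(IK(IKK))
  step 4: SI(K(IKK))
  step 5: SI(K(KK))

Answer: DIFFERENT — A ⇓ SK, B ⇓ SI(K(KK))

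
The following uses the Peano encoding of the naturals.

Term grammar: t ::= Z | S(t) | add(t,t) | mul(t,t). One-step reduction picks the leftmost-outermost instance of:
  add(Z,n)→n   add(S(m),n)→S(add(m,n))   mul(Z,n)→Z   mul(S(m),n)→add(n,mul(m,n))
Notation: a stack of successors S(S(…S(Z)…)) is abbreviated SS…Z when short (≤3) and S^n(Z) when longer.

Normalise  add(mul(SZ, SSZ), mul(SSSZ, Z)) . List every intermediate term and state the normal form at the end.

Answer: normal form = SSZ  (in 15 steps)

Working:
  start: add(mul(SZ, SSZ), mul(SSSZ, Z))
  step 1: add(add(SSZ, mul(Z, SSZ)), mul(SSSZ, Z))
  step 2: add(S(add(SZ, mul(Z, SSZ))), mul(SSSZ, Z))
  step 3: S(add(add(SZ, mul(Z, SSZ)), mul(SSSZ, Z)))
  step 4: S(add(S(add(Z, mul(Z, SSZ))), mul(SSSZ, Z)))
  step 5: S(S(add(add(Z, mul(Z, SSZ)), mul(SSSZ, Z))))
  step 6: S(S(add(mul(Z, SSZ), mul(SSSZ, Z))))
  step 7: S(S(add(Z, mul(SSSZ, Z))))
  step 8: S(S(mul(SSSZ, Z)))
  step 9: S(S(add(Z, mul(SSZ, Z))))
  step 10: S(S(mul(SSZ, Z)))
  step 11: S(S(add(Z, mul(SZ, Z))))
  step 12: S(S(mul(SZ, Z)))
  step 13: S(S(add(Z, mul(Z, Z))))
  step 14: S(S(mul(Z, Z)))
  step 15: SSZ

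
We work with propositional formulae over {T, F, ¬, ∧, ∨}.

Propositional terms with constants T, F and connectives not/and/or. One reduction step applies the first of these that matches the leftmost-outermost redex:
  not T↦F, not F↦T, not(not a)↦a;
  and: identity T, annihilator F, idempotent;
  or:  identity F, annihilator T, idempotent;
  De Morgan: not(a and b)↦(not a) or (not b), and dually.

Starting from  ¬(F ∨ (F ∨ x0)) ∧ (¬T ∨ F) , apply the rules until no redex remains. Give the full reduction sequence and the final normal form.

Answer: normal form = F  (in 9 steps)

Reduction:
  start: ¬(F ∨ (F ∨ x0)) ∧ (¬T ∨ F)
  →1  (¬F ∧ ¬(F ∨ x0)) ∧ (¬T ∨ F)
  →2  (T ∧ ¬(F ∨ x0)) ∧ (¬T ∨ F)
  →3  ¬(F ∨ x0) ∧ (¬T ∨ F)
  →4  (¬F ∧ ¬x0) ∧ (¬T ∨ F)
  →5  (T ∧ ¬x0) ∧ (¬T ∨ F)
  →6  ¬x0 ∧ (¬T ∨ F)
  →7  ¬x0 ∧ ¬T
  →8  ¬x0 ∧ F
  →9  F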